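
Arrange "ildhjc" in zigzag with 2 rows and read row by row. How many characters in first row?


Zigzag "ildhjc" into 2 rows:
Placing characters:
  'i' => row 0
  'l' => row 1
  'd' => row 0
  'h' => row 1
  'j' => row 0
  'c' => row 1
Rows:
  Row 0: "idj"
  Row 1: "lhc"
First row length: 3

3


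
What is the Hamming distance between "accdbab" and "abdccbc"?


Comparing "accdbab" and "abdccbc" position by position:
  Position 0: 'a' vs 'a' => same
  Position 1: 'c' vs 'b' => differ
  Position 2: 'c' vs 'd' => differ
  Position 3: 'd' vs 'c' => differ
  Position 4: 'b' vs 'c' => differ
  Position 5: 'a' vs 'b' => differ
  Position 6: 'b' vs 'c' => differ
Total differences (Hamming distance): 6

6


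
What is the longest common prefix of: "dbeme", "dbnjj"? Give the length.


Words: dbeme, dbnjj
  Position 0: all 'd' => match
  Position 1: all 'b' => match
  Position 2: ('e', 'n') => mismatch, stop
LCP = "db" (length 2)

2


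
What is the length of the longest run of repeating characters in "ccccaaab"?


Input: "ccccaaab"
Scanning for longest run:
  Position 1 ('c'): continues run of 'c', length=2
  Position 2 ('c'): continues run of 'c', length=3
  Position 3 ('c'): continues run of 'c', length=4
  Position 4 ('a'): new char, reset run to 1
  Position 5 ('a'): continues run of 'a', length=2
  Position 6 ('a'): continues run of 'a', length=3
  Position 7 ('b'): new char, reset run to 1
Longest run: 'c' with length 4

4


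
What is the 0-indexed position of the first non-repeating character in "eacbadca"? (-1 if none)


Input: eacbadca
Character frequencies:
  'a': 3
  'b': 1
  'c': 2
  'd': 1
  'e': 1
Scanning left to right for freq == 1:
  Position 0 ('e'): unique! => answer = 0

0


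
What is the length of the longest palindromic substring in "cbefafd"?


Input: "cbefafd"
Checking substrings for palindromes:
  [3:6] "faf" (len 3) => palindrome
Longest palindromic substring: "faf" with length 3

3


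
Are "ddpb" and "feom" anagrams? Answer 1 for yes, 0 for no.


Strings: "ddpb", "feom"
Sorted first:  bddp
Sorted second: efmo
Differ at position 0: 'b' vs 'e' => not anagrams

0


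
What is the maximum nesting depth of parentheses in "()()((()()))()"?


Input: "()()((()()))()"
Tracking depth:
  Position 0 '(': depth becomes 1
  Position 1 ')': depth becomes 0
  Position 2 '(': depth becomes 1
  Position 3 ')': depth becomes 0
  Position 4 '(': depth becomes 1
  Position 5 '(': depth becomes 2
  Position 6 '(': depth becomes 3
  Position 7 ')': depth becomes 2
  Position 8 '(': depth becomes 3
  Position 9 ')': depth becomes 2
  Position 10 ')': depth becomes 1
  Position 11 ')': depth becomes 0
  Position 12 '(': depth becomes 1
  Position 13 ')': depth becomes 0
Maximum depth reached: 3

3


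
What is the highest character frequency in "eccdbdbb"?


Input: eccdbdbb
Character counts:
  'b': 3
  'c': 2
  'd': 2
  'e': 1
Maximum frequency: 3

3


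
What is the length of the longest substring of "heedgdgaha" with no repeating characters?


Input: "heedgdgaha"
Sliding window (track last position of each char):
  Position 0 ('h'): window [0,0] length 1 -- new best
  Position 1 ('e'): window [0,1] length 2 -- new best
  Position 2 ('e'): repeat (last at 1), move window start to 2
  Position 2 ('e'): window [2,2] length 1
  Position 3 ('d'): window [2,3] length 2
  Position 4 ('g'): window [2,4] length 3 -- new best
  Position 5 ('d'): repeat (last at 3), move window start to 4
  Position 5 ('d'): window [4,5] length 2
  Position 6 ('g'): repeat (last at 4), move window start to 5
  Position 6 ('g'): window [5,6] length 2
  Position 7 ('a'): window [5,7] length 3
  Position 8 ('h'): window [5,8] length 4 -- new best
  Position 9 ('a'): repeat (last at 7), move window start to 8
  Position 9 ('a'): window [8,9] length 2
Longest substring with no repeats: "dgah" with length 4

4


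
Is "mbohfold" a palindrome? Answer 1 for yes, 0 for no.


Input: mbohfold
Reversed: dlofhobm
  Compare pos 0 ('m') with pos 7 ('d'): MISMATCH
  Compare pos 1 ('b') with pos 6 ('l'): MISMATCH
  Compare pos 2 ('o') with pos 5 ('o'): match
  Compare pos 3 ('h') with pos 4 ('f'): MISMATCH
Result: not a palindrome

0


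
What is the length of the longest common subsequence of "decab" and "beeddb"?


LCS of "decab" and "beeddb"
DP table:
           b    e    e    d    d    b
      0    0    0    0    0    0    0
  d   0    0    0    0    1    1    1
  e   0    0    1    1    1    1    1
  c   0    0    1    1    1    1    1
  a   0    0    1    1    1    1    1
  b   0    1    1    1    1    1    2
LCS length = dp[5][6] = 2

2


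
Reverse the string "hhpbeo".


Input: hhpbeo
Reading characters right to left:
  Position 5: 'o'
  Position 4: 'e'
  Position 3: 'b'
  Position 2: 'p'
  Position 1: 'h'
  Position 0: 'h'
Reversed: oebphh

oebphh


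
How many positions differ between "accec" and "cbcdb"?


Comparing "accec" and "cbcdb" position by position:
  Position 0: 'a' vs 'c' => DIFFER
  Position 1: 'c' vs 'b' => DIFFER
  Position 2: 'c' vs 'c' => same
  Position 3: 'e' vs 'd' => DIFFER
  Position 4: 'c' vs 'b' => DIFFER
Positions that differ: 4

4


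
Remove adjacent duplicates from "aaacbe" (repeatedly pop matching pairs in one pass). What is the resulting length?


Input: aaacbe
Stack-based adjacent duplicate removal:
  Read 'a': push. Stack: a
  Read 'a': matches stack top 'a' => pop. Stack: (empty)
  Read 'a': push. Stack: a
  Read 'c': push. Stack: ac
  Read 'b': push. Stack: acb
  Read 'e': push. Stack: acbe
Final stack: "acbe" (length 4)

4


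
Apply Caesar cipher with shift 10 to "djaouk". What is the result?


Caesar cipher: shift "djaouk" by 10
  'd' (pos 3) + 10 = pos 13 = 'n'
  'j' (pos 9) + 10 = pos 19 = 't'
  'a' (pos 0) + 10 = pos 10 = 'k'
  'o' (pos 14) + 10 = pos 24 = 'y'
  'u' (pos 20) + 10 = pos 4 = 'e'
  'k' (pos 10) + 10 = pos 20 = 'u'
Result: ntkyeu

ntkyeu


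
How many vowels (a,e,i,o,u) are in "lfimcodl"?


Input: lfimcodl
Checking each character:
  'l' at position 0: consonant
  'f' at position 1: consonant
  'i' at position 2: vowel (running total: 1)
  'm' at position 3: consonant
  'c' at position 4: consonant
  'o' at position 5: vowel (running total: 2)
  'd' at position 6: consonant
  'l' at position 7: consonant
Total vowels: 2

2


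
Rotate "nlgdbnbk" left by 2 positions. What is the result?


Input: "nlgdbnbk", rotate left by 2
First 2 characters: "nl"
Remaining characters: "gdbnbk"
Concatenate remaining + first: "gdbnbk" + "nl" = "gdbnbknl"

gdbnbknl


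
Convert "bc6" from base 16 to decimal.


Input: "bc6" in base 16
Positional expansion:
  Digit 'b' (value 11) x 16^2 = 2816
  Digit 'c' (value 12) x 16^1 = 192
  Digit '6' (value 6) x 16^0 = 6
Sum = 3014

3014


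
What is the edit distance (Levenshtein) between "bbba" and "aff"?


Computing edit distance: "bbba" -> "aff"
DP table:
           a    f    f
      0    1    2    3
  b   1    1    2    3
  b   2    2    2    3
  b   3    3    3    3
  a   4    3    4    4
Edit distance = dp[4][3] = 4

4


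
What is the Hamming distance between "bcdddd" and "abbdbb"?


Comparing "bcdddd" and "abbdbb" position by position:
  Position 0: 'b' vs 'a' => differ
  Position 1: 'c' vs 'b' => differ
  Position 2: 'd' vs 'b' => differ
  Position 3: 'd' vs 'd' => same
  Position 4: 'd' vs 'b' => differ
  Position 5: 'd' vs 'b' => differ
Total differences (Hamming distance): 5

5


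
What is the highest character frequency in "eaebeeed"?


Input: eaebeeed
Character counts:
  'a': 1
  'b': 1
  'd': 1
  'e': 5
Maximum frequency: 5

5


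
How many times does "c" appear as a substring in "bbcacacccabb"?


Searching for "c" in "bbcacacccabb"
Scanning each position:
  Position 0: "b" => no
  Position 1: "b" => no
  Position 2: "c" => MATCH
  Position 3: "a" => no
  Position 4: "c" => MATCH
  Position 5: "a" => no
  Position 6: "c" => MATCH
  Position 7: "c" => MATCH
  Position 8: "c" => MATCH
  Position 9: "a" => no
  Position 10: "b" => no
  Position 11: "b" => no
Total occurrences: 5

5


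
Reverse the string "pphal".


Input: pphal
Reading characters right to left:
  Position 4: 'l'
  Position 3: 'a'
  Position 2: 'h'
  Position 1: 'p'
  Position 0: 'p'
Reversed: lahpp

lahpp


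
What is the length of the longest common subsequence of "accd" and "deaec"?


LCS of "accd" and "deaec"
DP table:
           d    e    a    e    c
      0    0    0    0    0    0
  a   0    0    0    1    1    1
  c   0    0    0    1    1    2
  c   0    0    0    1    1    2
  d   0    1    1    1    1    2
LCS length = dp[4][5] = 2

2


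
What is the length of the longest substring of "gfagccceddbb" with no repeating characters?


Input: "gfagccceddbb"
Sliding window (track last position of each char):
  Position 0 ('g'): window [0,0] length 1 -- new best
  Position 1 ('f'): window [0,1] length 2 -- new best
  Position 2 ('a'): window [0,2] length 3 -- new best
  Position 3 ('g'): repeat (last at 0), move window start to 1
  Position 3 ('g'): window [1,3] length 3
  Position 4 ('c'): window [1,4] length 4 -- new best
  Position 5 ('c'): repeat (last at 4), move window start to 5
  Position 5 ('c'): window [5,5] length 1
  Position 6 ('c'): repeat (last at 5), move window start to 6
  Position 6 ('c'): window [6,6] length 1
  Position 7 ('e'): window [6,7] length 2
  Position 8 ('d'): window [6,8] length 3
  Position 9 ('d'): repeat (last at 8), move window start to 9
  Position 9 ('d'): window [9,9] length 1
  Position 10 ('b'): window [9,10] length 2
  Position 11 ('b'): repeat (last at 10), move window start to 11
  Position 11 ('b'): window [11,11] length 1
Longest substring with no repeats: "fagc" with length 4

4


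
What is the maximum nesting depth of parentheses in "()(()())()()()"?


Input: "()(()())()()()"
Tracking depth:
  Position 0 '(': depth becomes 1
  Position 1 ')': depth becomes 0
  Position 2 '(': depth becomes 1
  Position 3 '(': depth becomes 2
  Position 4 ')': depth becomes 1
  Position 5 '(': depth becomes 2
  Position 6 ')': depth becomes 1
  Position 7 ')': depth becomes 0
  Position 8 '(': depth becomes 1
  Position 9 ')': depth becomes 0
  Position 10 '(': depth becomes 1
  Position 11 ')': depth becomes 0
  Position 12 '(': depth becomes 1
  Position 13 ')': depth becomes 0
Maximum depth reached: 2

2


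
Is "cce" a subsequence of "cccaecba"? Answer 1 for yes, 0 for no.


Check if "cce" is a subsequence of "cccaecba"
Greedy scan:
  Position 0 ('c'): matches sub[0] = 'c'
  Position 1 ('c'): matches sub[1] = 'c'
  Position 2 ('c'): no match needed
  Position 3 ('a'): no match needed
  Position 4 ('e'): matches sub[2] = 'e'
  Position 5 ('c'): no match needed
  Position 6 ('b'): no match needed
  Position 7 ('a'): no match needed
All 3 characters matched => is a subsequence

1


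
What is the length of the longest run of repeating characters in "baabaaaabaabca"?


Input: "baabaaaabaabca"
Scanning for longest run:
  Position 1 ('a'): new char, reset run to 1
  Position 2 ('a'): continues run of 'a', length=2
  Position 3 ('b'): new char, reset run to 1
  Position 4 ('a'): new char, reset run to 1
  Position 5 ('a'): continues run of 'a', length=2
  Position 6 ('a'): continues run of 'a', length=3
  Position 7 ('a'): continues run of 'a', length=4
  Position 8 ('b'): new char, reset run to 1
  Position 9 ('a'): new char, reset run to 1
  Position 10 ('a'): continues run of 'a', length=2
  Position 11 ('b'): new char, reset run to 1
  Position 12 ('c'): new char, reset run to 1
  Position 13 ('a'): new char, reset run to 1
Longest run: 'a' with length 4

4


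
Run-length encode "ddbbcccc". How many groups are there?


Input: ddbbcccc
Scanning for consecutive runs:
  Group 1: 'd' x 2 (positions 0-1)
  Group 2: 'b' x 2 (positions 2-3)
  Group 3: 'c' x 4 (positions 4-7)
Total groups: 3

3


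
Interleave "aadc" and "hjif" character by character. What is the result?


Interleaving "aadc" and "hjif":
  Position 0: 'a' from first, 'h' from second => "ah"
  Position 1: 'a' from first, 'j' from second => "aj"
  Position 2: 'd' from first, 'i' from second => "di"
  Position 3: 'c' from first, 'f' from second => "cf"
Result: ahajdicf

ahajdicf


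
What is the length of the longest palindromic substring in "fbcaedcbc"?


Input: "fbcaedcbc"
Checking substrings for palindromes:
  [6:9] "cbc" (len 3) => palindrome
Longest palindromic substring: "cbc" with length 3

3


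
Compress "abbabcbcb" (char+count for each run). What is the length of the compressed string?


Input: abbabcbcb
Runs:
  'a' x 1 => "a1"
  'b' x 2 => "b2"
  'a' x 1 => "a1"
  'b' x 1 => "b1"
  'c' x 1 => "c1"
  'b' x 1 => "b1"
  'c' x 1 => "c1"
  'b' x 1 => "b1"
Compressed: "a1b2a1b1c1b1c1b1"
Compressed length: 16

16


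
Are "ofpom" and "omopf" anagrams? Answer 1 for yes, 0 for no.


Strings: "ofpom", "omopf"
Sorted first:  fmoop
Sorted second: fmoop
Sorted forms match => anagrams

1


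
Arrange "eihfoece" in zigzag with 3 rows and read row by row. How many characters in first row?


Zigzag "eihfoece" into 3 rows:
Placing characters:
  'e' => row 0
  'i' => row 1
  'h' => row 2
  'f' => row 1
  'o' => row 0
  'e' => row 1
  'c' => row 2
  'e' => row 1
Rows:
  Row 0: "eo"
  Row 1: "ifee"
  Row 2: "hc"
First row length: 2

2


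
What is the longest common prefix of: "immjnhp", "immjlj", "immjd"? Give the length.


Words: immjnhp, immjlj, immjd
  Position 0: all 'i' => match
  Position 1: all 'm' => match
  Position 2: all 'm' => match
  Position 3: all 'j' => match
  Position 4: ('n', 'l', 'd') => mismatch, stop
LCP = "immj" (length 4)

4


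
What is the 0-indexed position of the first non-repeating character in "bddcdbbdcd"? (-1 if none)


Input: bddcdbbdcd
Character frequencies:
  'b': 3
  'c': 2
  'd': 5
Scanning left to right for freq == 1:
  Position 0 ('b'): freq=3, skip
  Position 1 ('d'): freq=5, skip
  Position 2 ('d'): freq=5, skip
  Position 3 ('c'): freq=2, skip
  Position 4 ('d'): freq=5, skip
  Position 5 ('b'): freq=3, skip
  Position 6 ('b'): freq=3, skip
  Position 7 ('d'): freq=5, skip
  Position 8 ('c'): freq=2, skip
  Position 9 ('d'): freq=5, skip
  No unique character found => answer = -1

-1


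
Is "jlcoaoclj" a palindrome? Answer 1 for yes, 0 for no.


Input: jlcoaoclj
Reversed: jlcoaoclj
  Compare pos 0 ('j') with pos 8 ('j'): match
  Compare pos 1 ('l') with pos 7 ('l'): match
  Compare pos 2 ('c') with pos 6 ('c'): match
  Compare pos 3 ('o') with pos 5 ('o'): match
Result: palindrome

1


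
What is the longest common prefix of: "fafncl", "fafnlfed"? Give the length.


Words: fafncl, fafnlfed
  Position 0: all 'f' => match
  Position 1: all 'a' => match
  Position 2: all 'f' => match
  Position 3: all 'n' => match
  Position 4: ('c', 'l') => mismatch, stop
LCP = "fafn" (length 4)

4


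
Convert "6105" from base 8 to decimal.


Input: "6105" in base 8
Positional expansion:
  Digit '6' (value 6) x 8^3 = 3072
  Digit '1' (value 1) x 8^2 = 64
  Digit '0' (value 0) x 8^1 = 0
  Digit '5' (value 5) x 8^0 = 5
Sum = 3141

3141


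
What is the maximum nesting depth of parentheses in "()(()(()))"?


Input: "()(()(()))"
Tracking depth:
  Position 0 '(': depth becomes 1
  Position 1 ')': depth becomes 0
  Position 2 '(': depth becomes 1
  Position 3 '(': depth becomes 2
  Position 4 ')': depth becomes 1
  Position 5 '(': depth becomes 2
  Position 6 '(': depth becomes 3
  Position 7 ')': depth becomes 2
  Position 8 ')': depth becomes 1
  Position 9 ')': depth becomes 0
Maximum depth reached: 3

3


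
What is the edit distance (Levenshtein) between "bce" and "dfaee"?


Computing edit distance: "bce" -> "dfaee"
DP table:
           d    f    a    e    e
      0    1    2    3    4    5
  b   1    1    2    3    4    5
  c   2    2    2    3    4    5
  e   3    3    3    3    3    4
Edit distance = dp[3][5] = 4

4


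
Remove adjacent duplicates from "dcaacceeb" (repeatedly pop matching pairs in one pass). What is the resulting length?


Input: dcaacceeb
Stack-based adjacent duplicate removal:
  Read 'd': push. Stack: d
  Read 'c': push. Stack: dc
  Read 'a': push. Stack: dca
  Read 'a': matches stack top 'a' => pop. Stack: dc
  Read 'c': matches stack top 'c' => pop. Stack: d
  Read 'c': push. Stack: dc
  Read 'e': push. Stack: dce
  Read 'e': matches stack top 'e' => pop. Stack: dc
  Read 'b': push. Stack: dcb
Final stack: "dcb" (length 3)

3


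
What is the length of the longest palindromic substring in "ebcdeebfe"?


Input: "ebcdeebfe"
Checking substrings for palindromes:
  [4:6] "ee" (len 2) => palindrome
Longest palindromic substring: "ee" with length 2

2


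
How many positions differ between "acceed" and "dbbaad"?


Comparing "acceed" and "dbbaad" position by position:
  Position 0: 'a' vs 'd' => DIFFER
  Position 1: 'c' vs 'b' => DIFFER
  Position 2: 'c' vs 'b' => DIFFER
  Position 3: 'e' vs 'a' => DIFFER
  Position 4: 'e' vs 'a' => DIFFER
  Position 5: 'd' vs 'd' => same
Positions that differ: 5

5


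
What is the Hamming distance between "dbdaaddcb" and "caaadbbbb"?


Comparing "dbdaaddcb" and "caaadbbbb" position by position:
  Position 0: 'd' vs 'c' => differ
  Position 1: 'b' vs 'a' => differ
  Position 2: 'd' vs 'a' => differ
  Position 3: 'a' vs 'a' => same
  Position 4: 'a' vs 'd' => differ
  Position 5: 'd' vs 'b' => differ
  Position 6: 'd' vs 'b' => differ
  Position 7: 'c' vs 'b' => differ
  Position 8: 'b' vs 'b' => same
Total differences (Hamming distance): 7

7


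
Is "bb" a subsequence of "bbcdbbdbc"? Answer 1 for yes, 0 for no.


Check if "bb" is a subsequence of "bbcdbbdbc"
Greedy scan:
  Position 0 ('b'): matches sub[0] = 'b'
  Position 1 ('b'): matches sub[1] = 'b'
  Position 2 ('c'): no match needed
  Position 3 ('d'): no match needed
  Position 4 ('b'): no match needed
  Position 5 ('b'): no match needed
  Position 6 ('d'): no match needed
  Position 7 ('b'): no match needed
  Position 8 ('c'): no match needed
All 2 characters matched => is a subsequence

1


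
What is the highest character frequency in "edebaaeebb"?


Input: edebaaeebb
Character counts:
  'a': 2
  'b': 3
  'd': 1
  'e': 4
Maximum frequency: 4

4


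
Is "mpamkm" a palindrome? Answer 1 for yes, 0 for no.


Input: mpamkm
Reversed: mkmapm
  Compare pos 0 ('m') with pos 5 ('m'): match
  Compare pos 1 ('p') with pos 4 ('k'): MISMATCH
  Compare pos 2 ('a') with pos 3 ('m'): MISMATCH
Result: not a palindrome

0


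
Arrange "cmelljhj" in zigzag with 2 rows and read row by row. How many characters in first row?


Zigzag "cmelljhj" into 2 rows:
Placing characters:
  'c' => row 0
  'm' => row 1
  'e' => row 0
  'l' => row 1
  'l' => row 0
  'j' => row 1
  'h' => row 0
  'j' => row 1
Rows:
  Row 0: "celh"
  Row 1: "mljj"
First row length: 4

4


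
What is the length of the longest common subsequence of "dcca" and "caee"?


LCS of "dcca" and "caee"
DP table:
           c    a    e    e
      0    0    0    0    0
  d   0    0    0    0    0
  c   0    1    1    1    1
  c   0    1    1    1    1
  a   0    1    2    2    2
LCS length = dp[4][4] = 2

2


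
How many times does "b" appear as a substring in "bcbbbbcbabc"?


Searching for "b" in "bcbbbbcbabc"
Scanning each position:
  Position 0: "b" => MATCH
  Position 1: "c" => no
  Position 2: "b" => MATCH
  Position 3: "b" => MATCH
  Position 4: "b" => MATCH
  Position 5: "b" => MATCH
  Position 6: "c" => no
  Position 7: "b" => MATCH
  Position 8: "a" => no
  Position 9: "b" => MATCH
  Position 10: "c" => no
Total occurrences: 7

7


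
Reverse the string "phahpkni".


Input: phahpkni
Reading characters right to left:
  Position 7: 'i'
  Position 6: 'n'
  Position 5: 'k'
  Position 4: 'p'
  Position 3: 'h'
  Position 2: 'a'
  Position 1: 'h'
  Position 0: 'p'
Reversed: inkphahp

inkphahp


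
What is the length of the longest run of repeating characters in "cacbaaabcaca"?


Input: "cacbaaabcaca"
Scanning for longest run:
  Position 1 ('a'): new char, reset run to 1
  Position 2 ('c'): new char, reset run to 1
  Position 3 ('b'): new char, reset run to 1
  Position 4 ('a'): new char, reset run to 1
  Position 5 ('a'): continues run of 'a', length=2
  Position 6 ('a'): continues run of 'a', length=3
  Position 7 ('b'): new char, reset run to 1
  Position 8 ('c'): new char, reset run to 1
  Position 9 ('a'): new char, reset run to 1
  Position 10 ('c'): new char, reset run to 1
  Position 11 ('a'): new char, reset run to 1
Longest run: 'a' with length 3

3


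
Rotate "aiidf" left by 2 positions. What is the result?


Input: "aiidf", rotate left by 2
First 2 characters: "ai"
Remaining characters: "idf"
Concatenate remaining + first: "idf" + "ai" = "idfai"

idfai


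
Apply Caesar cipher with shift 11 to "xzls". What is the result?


Caesar cipher: shift "xzls" by 11
  'x' (pos 23) + 11 = pos 8 = 'i'
  'z' (pos 25) + 11 = pos 10 = 'k'
  'l' (pos 11) + 11 = pos 22 = 'w'
  's' (pos 18) + 11 = pos 3 = 'd'
Result: ikwd

ikwd


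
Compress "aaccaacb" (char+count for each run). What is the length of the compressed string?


Input: aaccaacb
Runs:
  'a' x 2 => "a2"
  'c' x 2 => "c2"
  'a' x 2 => "a2"
  'c' x 1 => "c1"
  'b' x 1 => "b1"
Compressed: "a2c2a2c1b1"
Compressed length: 10

10


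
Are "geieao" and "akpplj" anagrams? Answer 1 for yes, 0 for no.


Strings: "geieao", "akpplj"
Sorted first:  aeegio
Sorted second: ajklpp
Differ at position 1: 'e' vs 'j' => not anagrams

0


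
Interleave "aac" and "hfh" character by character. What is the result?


Interleaving "aac" and "hfh":
  Position 0: 'a' from first, 'h' from second => "ah"
  Position 1: 'a' from first, 'f' from second => "af"
  Position 2: 'c' from first, 'h' from second => "ch"
Result: ahafch

ahafch


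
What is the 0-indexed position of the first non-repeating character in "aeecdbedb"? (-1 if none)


Input: aeecdbedb
Character frequencies:
  'a': 1
  'b': 2
  'c': 1
  'd': 2
  'e': 3
Scanning left to right for freq == 1:
  Position 0 ('a'): unique! => answer = 0

0


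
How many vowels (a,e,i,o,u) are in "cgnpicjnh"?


Input: cgnpicjnh
Checking each character:
  'c' at position 0: consonant
  'g' at position 1: consonant
  'n' at position 2: consonant
  'p' at position 3: consonant
  'i' at position 4: vowel (running total: 1)
  'c' at position 5: consonant
  'j' at position 6: consonant
  'n' at position 7: consonant
  'h' at position 8: consonant
Total vowels: 1

1


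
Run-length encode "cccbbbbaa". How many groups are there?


Input: cccbbbbaa
Scanning for consecutive runs:
  Group 1: 'c' x 3 (positions 0-2)
  Group 2: 'b' x 4 (positions 3-6)
  Group 3: 'a' x 2 (positions 7-8)
Total groups: 3

3


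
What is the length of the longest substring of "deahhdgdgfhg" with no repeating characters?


Input: "deahhdgdgfhg"
Sliding window (track last position of each char):
  Position 0 ('d'): window [0,0] length 1 -- new best
  Position 1 ('e'): window [0,1] length 2 -- new best
  Position 2 ('a'): window [0,2] length 3 -- new best
  Position 3 ('h'): window [0,3] length 4 -- new best
  Position 4 ('h'): repeat (last at 3), move window start to 4
  Position 4 ('h'): window [4,4] length 1
  Position 5 ('d'): window [4,5] length 2
  Position 6 ('g'): window [4,6] length 3
  Position 7 ('d'): repeat (last at 5), move window start to 6
  Position 7 ('d'): window [6,7] length 2
  Position 8 ('g'): repeat (last at 6), move window start to 7
  Position 8 ('g'): window [7,8] length 2
  Position 9 ('f'): window [7,9] length 3
  Position 10 ('h'): window [7,10] length 4
  Position 11 ('g'): repeat (last at 8), move window start to 9
  Position 11 ('g'): window [9,11] length 3
Longest substring with no repeats: "deah" with length 4

4


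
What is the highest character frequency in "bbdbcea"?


Input: bbdbcea
Character counts:
  'a': 1
  'b': 3
  'c': 1
  'd': 1
  'e': 1
Maximum frequency: 3

3


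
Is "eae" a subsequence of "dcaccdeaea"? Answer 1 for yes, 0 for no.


Check if "eae" is a subsequence of "dcaccdeaea"
Greedy scan:
  Position 0 ('d'): no match needed
  Position 1 ('c'): no match needed
  Position 2 ('a'): no match needed
  Position 3 ('c'): no match needed
  Position 4 ('c'): no match needed
  Position 5 ('d'): no match needed
  Position 6 ('e'): matches sub[0] = 'e'
  Position 7 ('a'): matches sub[1] = 'a'
  Position 8 ('e'): matches sub[2] = 'e'
  Position 9 ('a'): no match needed
All 3 characters matched => is a subsequence

1


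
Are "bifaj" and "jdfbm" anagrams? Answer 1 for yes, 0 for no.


Strings: "bifaj", "jdfbm"
Sorted first:  abfij
Sorted second: bdfjm
Differ at position 0: 'a' vs 'b' => not anagrams

0


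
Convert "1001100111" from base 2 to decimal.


Input: "1001100111" in base 2
Positional expansion:
  Digit '1' (value 1) x 2^9 = 512
  Digit '0' (value 0) x 2^8 = 0
  Digit '0' (value 0) x 2^7 = 0
  Digit '1' (value 1) x 2^6 = 64
  Digit '1' (value 1) x 2^5 = 32
  Digit '0' (value 0) x 2^4 = 0
  Digit '0' (value 0) x 2^3 = 0
  Digit '1' (value 1) x 2^2 = 4
  Digit '1' (value 1) x 2^1 = 2
  Digit '1' (value 1) x 2^0 = 1
Sum = 615

615


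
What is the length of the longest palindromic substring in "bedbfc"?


Input: "bedbfc"
Checking substrings for palindromes:
  No multi-char palindromic substrings found
Longest palindromic substring: "b" with length 1

1


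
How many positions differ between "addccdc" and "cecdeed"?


Comparing "addccdc" and "cecdeed" position by position:
  Position 0: 'a' vs 'c' => DIFFER
  Position 1: 'd' vs 'e' => DIFFER
  Position 2: 'd' vs 'c' => DIFFER
  Position 3: 'c' vs 'd' => DIFFER
  Position 4: 'c' vs 'e' => DIFFER
  Position 5: 'd' vs 'e' => DIFFER
  Position 6: 'c' vs 'd' => DIFFER
Positions that differ: 7

7


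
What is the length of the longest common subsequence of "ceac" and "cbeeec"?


LCS of "ceac" and "cbeeec"
DP table:
           c    b    e    e    e    c
      0    0    0    0    0    0    0
  c   0    1    1    1    1    1    1
  e   0    1    1    2    2    2    2
  a   0    1    1    2    2    2    2
  c   0    1    1    2    2    2    3
LCS length = dp[4][6] = 3

3


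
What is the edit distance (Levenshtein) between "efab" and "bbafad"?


Computing edit distance: "efab" -> "bbafad"
DP table:
           b    b    a    f    a    d
      0    1    2    3    4    5    6
  e   1    1    2    3    4    5    6
  f   2    2    2    3    3    4    5
  a   3    3    3    2    3    3    4
  b   4    3    3    3    3    4    4
Edit distance = dp[4][6] = 4

4


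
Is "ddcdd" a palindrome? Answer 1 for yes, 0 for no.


Input: ddcdd
Reversed: ddcdd
  Compare pos 0 ('d') with pos 4 ('d'): match
  Compare pos 1 ('d') with pos 3 ('d'): match
Result: palindrome

1


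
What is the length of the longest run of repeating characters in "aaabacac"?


Input: "aaabacac"
Scanning for longest run:
  Position 1 ('a'): continues run of 'a', length=2
  Position 2 ('a'): continues run of 'a', length=3
  Position 3 ('b'): new char, reset run to 1
  Position 4 ('a'): new char, reset run to 1
  Position 5 ('c'): new char, reset run to 1
  Position 6 ('a'): new char, reset run to 1
  Position 7 ('c'): new char, reset run to 1
Longest run: 'a' with length 3

3


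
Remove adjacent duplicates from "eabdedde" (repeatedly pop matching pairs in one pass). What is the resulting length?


Input: eabdedde
Stack-based adjacent duplicate removal:
  Read 'e': push. Stack: e
  Read 'a': push. Stack: ea
  Read 'b': push. Stack: eab
  Read 'd': push. Stack: eabd
  Read 'e': push. Stack: eabde
  Read 'd': push. Stack: eabded
  Read 'd': matches stack top 'd' => pop. Stack: eabde
  Read 'e': matches stack top 'e' => pop. Stack: eabd
Final stack: "eabd" (length 4)

4


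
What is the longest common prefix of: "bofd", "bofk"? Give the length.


Words: bofd, bofk
  Position 0: all 'b' => match
  Position 1: all 'o' => match
  Position 2: all 'f' => match
  Position 3: ('d', 'k') => mismatch, stop
LCP = "bof" (length 3)

3


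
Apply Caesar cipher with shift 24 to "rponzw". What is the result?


Caesar cipher: shift "rponzw" by 24
  'r' (pos 17) + 24 = pos 15 = 'p'
  'p' (pos 15) + 24 = pos 13 = 'n'
  'o' (pos 14) + 24 = pos 12 = 'm'
  'n' (pos 13) + 24 = pos 11 = 'l'
  'z' (pos 25) + 24 = pos 23 = 'x'
  'w' (pos 22) + 24 = pos 20 = 'u'
Result: pnmlxu

pnmlxu


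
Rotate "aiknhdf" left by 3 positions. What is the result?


Input: "aiknhdf", rotate left by 3
First 3 characters: "aik"
Remaining characters: "nhdf"
Concatenate remaining + first: "nhdf" + "aik" = "nhdfaik"

nhdfaik


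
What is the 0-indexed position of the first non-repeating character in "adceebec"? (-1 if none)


Input: adceebec
Character frequencies:
  'a': 1
  'b': 1
  'c': 2
  'd': 1
  'e': 3
Scanning left to right for freq == 1:
  Position 0 ('a'): unique! => answer = 0

0


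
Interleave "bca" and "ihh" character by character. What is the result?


Interleaving "bca" and "ihh":
  Position 0: 'b' from first, 'i' from second => "bi"
  Position 1: 'c' from first, 'h' from second => "ch"
  Position 2: 'a' from first, 'h' from second => "ah"
Result: bichah

bichah


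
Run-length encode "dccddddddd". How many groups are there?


Input: dccddddddd
Scanning for consecutive runs:
  Group 1: 'd' x 1 (positions 0-0)
  Group 2: 'c' x 2 (positions 1-2)
  Group 3: 'd' x 7 (positions 3-9)
Total groups: 3

3


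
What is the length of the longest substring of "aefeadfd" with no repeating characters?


Input: "aefeadfd"
Sliding window (track last position of each char):
  Position 0 ('a'): window [0,0] length 1 -- new best
  Position 1 ('e'): window [0,1] length 2 -- new best
  Position 2 ('f'): window [0,2] length 3 -- new best
  Position 3 ('e'): repeat (last at 1), move window start to 2
  Position 3 ('e'): window [2,3] length 2
  Position 4 ('a'): window [2,4] length 3
  Position 5 ('d'): window [2,5] length 4 -- new best
  Position 6 ('f'): repeat (last at 2), move window start to 3
  Position 6 ('f'): window [3,6] length 4
  Position 7 ('d'): repeat (last at 5), move window start to 6
  Position 7 ('d'): window [6,7] length 2
Longest substring with no repeats: "fead" with length 4

4


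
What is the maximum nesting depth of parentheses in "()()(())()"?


Input: "()()(())()"
Tracking depth:
  Position 0 '(': depth becomes 1
  Position 1 ')': depth becomes 0
  Position 2 '(': depth becomes 1
  Position 3 ')': depth becomes 0
  Position 4 '(': depth becomes 1
  Position 5 '(': depth becomes 2
  Position 6 ')': depth becomes 1
  Position 7 ')': depth becomes 0
  Position 8 '(': depth becomes 1
  Position 9 ')': depth becomes 0
Maximum depth reached: 2

2


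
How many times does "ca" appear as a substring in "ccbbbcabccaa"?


Searching for "ca" in "ccbbbcabccaa"
Scanning each position:
  Position 0: "cc" => no
  Position 1: "cb" => no
  Position 2: "bb" => no
  Position 3: "bb" => no
  Position 4: "bc" => no
  Position 5: "ca" => MATCH
  Position 6: "ab" => no
  Position 7: "bc" => no
  Position 8: "cc" => no
  Position 9: "ca" => MATCH
  Position 10: "aa" => no
Total occurrences: 2

2


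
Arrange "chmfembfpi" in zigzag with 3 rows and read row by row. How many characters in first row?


Zigzag "chmfembfpi" into 3 rows:
Placing characters:
  'c' => row 0
  'h' => row 1
  'm' => row 2
  'f' => row 1
  'e' => row 0
  'm' => row 1
  'b' => row 2
  'f' => row 1
  'p' => row 0
  'i' => row 1
Rows:
  Row 0: "cep"
  Row 1: "hfmfi"
  Row 2: "mb"
First row length: 3

3


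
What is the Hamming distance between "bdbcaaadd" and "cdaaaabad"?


Comparing "bdbcaaadd" and "cdaaaabad" position by position:
  Position 0: 'b' vs 'c' => differ
  Position 1: 'd' vs 'd' => same
  Position 2: 'b' vs 'a' => differ
  Position 3: 'c' vs 'a' => differ
  Position 4: 'a' vs 'a' => same
  Position 5: 'a' vs 'a' => same
  Position 6: 'a' vs 'b' => differ
  Position 7: 'd' vs 'a' => differ
  Position 8: 'd' vs 'd' => same
Total differences (Hamming distance): 5

5


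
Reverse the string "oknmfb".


Input: oknmfb
Reading characters right to left:
  Position 5: 'b'
  Position 4: 'f'
  Position 3: 'm'
  Position 2: 'n'
  Position 1: 'k'
  Position 0: 'o'
Reversed: bfmnko

bfmnko


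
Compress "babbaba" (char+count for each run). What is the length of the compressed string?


Input: babbaba
Runs:
  'b' x 1 => "b1"
  'a' x 1 => "a1"
  'b' x 2 => "b2"
  'a' x 1 => "a1"
  'b' x 1 => "b1"
  'a' x 1 => "a1"
Compressed: "b1a1b2a1b1a1"
Compressed length: 12

12


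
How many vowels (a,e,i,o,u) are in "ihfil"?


Input: ihfil
Checking each character:
  'i' at position 0: vowel (running total: 1)
  'h' at position 1: consonant
  'f' at position 2: consonant
  'i' at position 3: vowel (running total: 2)
  'l' at position 4: consonant
Total vowels: 2

2


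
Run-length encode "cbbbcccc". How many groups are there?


Input: cbbbcccc
Scanning for consecutive runs:
  Group 1: 'c' x 1 (positions 0-0)
  Group 2: 'b' x 3 (positions 1-3)
  Group 3: 'c' x 4 (positions 4-7)
Total groups: 3

3


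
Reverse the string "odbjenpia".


Input: odbjenpia
Reading characters right to left:
  Position 8: 'a'
  Position 7: 'i'
  Position 6: 'p'
  Position 5: 'n'
  Position 4: 'e'
  Position 3: 'j'
  Position 2: 'b'
  Position 1: 'd'
  Position 0: 'o'
Reversed: aipnejbdo

aipnejbdo


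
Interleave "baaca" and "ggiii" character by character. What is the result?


Interleaving "baaca" and "ggiii":
  Position 0: 'b' from first, 'g' from second => "bg"
  Position 1: 'a' from first, 'g' from second => "ag"
  Position 2: 'a' from first, 'i' from second => "ai"
  Position 3: 'c' from first, 'i' from second => "ci"
  Position 4: 'a' from first, 'i' from second => "ai"
Result: bgagaiciai

bgagaiciai


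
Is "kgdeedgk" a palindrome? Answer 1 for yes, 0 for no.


Input: kgdeedgk
Reversed: kgdeedgk
  Compare pos 0 ('k') with pos 7 ('k'): match
  Compare pos 1 ('g') with pos 6 ('g'): match
  Compare pos 2 ('d') with pos 5 ('d'): match
  Compare pos 3 ('e') with pos 4 ('e'): match
Result: palindrome

1


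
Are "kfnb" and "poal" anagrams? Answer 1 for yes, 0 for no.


Strings: "kfnb", "poal"
Sorted first:  bfkn
Sorted second: alop
Differ at position 0: 'b' vs 'a' => not anagrams

0


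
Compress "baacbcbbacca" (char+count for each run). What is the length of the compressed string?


Input: baacbcbbacca
Runs:
  'b' x 1 => "b1"
  'a' x 2 => "a2"
  'c' x 1 => "c1"
  'b' x 1 => "b1"
  'c' x 1 => "c1"
  'b' x 2 => "b2"
  'a' x 1 => "a1"
  'c' x 2 => "c2"
  'a' x 1 => "a1"
Compressed: "b1a2c1b1c1b2a1c2a1"
Compressed length: 18

18


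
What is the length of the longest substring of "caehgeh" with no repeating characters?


Input: "caehgeh"
Sliding window (track last position of each char):
  Position 0 ('c'): window [0,0] length 1 -- new best
  Position 1 ('a'): window [0,1] length 2 -- new best
  Position 2 ('e'): window [0,2] length 3 -- new best
  Position 3 ('h'): window [0,3] length 4 -- new best
  Position 4 ('g'): window [0,4] length 5 -- new best
  Position 5 ('e'): repeat (last at 2), move window start to 3
  Position 5 ('e'): window [3,5] length 3
  Position 6 ('h'): repeat (last at 3), move window start to 4
  Position 6 ('h'): window [4,6] length 3
Longest substring with no repeats: "caehg" with length 5

5


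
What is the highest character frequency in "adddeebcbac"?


Input: adddeebcbac
Character counts:
  'a': 2
  'b': 2
  'c': 2
  'd': 3
  'e': 2
Maximum frequency: 3

3


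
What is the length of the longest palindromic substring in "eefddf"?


Input: "eefddf"
Checking substrings for palindromes:
  [2:6] "fddf" (len 4) => palindrome
  [0:2] "ee" (len 2) => palindrome
  [3:5] "dd" (len 2) => palindrome
Longest palindromic substring: "fddf" with length 4

4


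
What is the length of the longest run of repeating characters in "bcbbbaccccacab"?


Input: "bcbbbaccccacab"
Scanning for longest run:
  Position 1 ('c'): new char, reset run to 1
  Position 2 ('b'): new char, reset run to 1
  Position 3 ('b'): continues run of 'b', length=2
  Position 4 ('b'): continues run of 'b', length=3
  Position 5 ('a'): new char, reset run to 1
  Position 6 ('c'): new char, reset run to 1
  Position 7 ('c'): continues run of 'c', length=2
  Position 8 ('c'): continues run of 'c', length=3
  Position 9 ('c'): continues run of 'c', length=4
  Position 10 ('a'): new char, reset run to 1
  Position 11 ('c'): new char, reset run to 1
  Position 12 ('a'): new char, reset run to 1
  Position 13 ('b'): new char, reset run to 1
Longest run: 'c' with length 4

4


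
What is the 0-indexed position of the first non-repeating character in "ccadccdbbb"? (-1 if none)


Input: ccadccdbbb
Character frequencies:
  'a': 1
  'b': 3
  'c': 4
  'd': 2
Scanning left to right for freq == 1:
  Position 0 ('c'): freq=4, skip
  Position 1 ('c'): freq=4, skip
  Position 2 ('a'): unique! => answer = 2

2


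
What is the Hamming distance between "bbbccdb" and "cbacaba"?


Comparing "bbbccdb" and "cbacaba" position by position:
  Position 0: 'b' vs 'c' => differ
  Position 1: 'b' vs 'b' => same
  Position 2: 'b' vs 'a' => differ
  Position 3: 'c' vs 'c' => same
  Position 4: 'c' vs 'a' => differ
  Position 5: 'd' vs 'b' => differ
  Position 6: 'b' vs 'a' => differ
Total differences (Hamming distance): 5

5


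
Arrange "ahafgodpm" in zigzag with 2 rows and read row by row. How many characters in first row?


Zigzag "ahafgodpm" into 2 rows:
Placing characters:
  'a' => row 0
  'h' => row 1
  'a' => row 0
  'f' => row 1
  'g' => row 0
  'o' => row 1
  'd' => row 0
  'p' => row 1
  'm' => row 0
Rows:
  Row 0: "aagdm"
  Row 1: "hfop"
First row length: 5

5


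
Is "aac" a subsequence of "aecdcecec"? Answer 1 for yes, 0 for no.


Check if "aac" is a subsequence of "aecdcecec"
Greedy scan:
  Position 0 ('a'): matches sub[0] = 'a'
  Position 1 ('e'): no match needed
  Position 2 ('c'): no match needed
  Position 3 ('d'): no match needed
  Position 4 ('c'): no match needed
  Position 5 ('e'): no match needed
  Position 6 ('c'): no match needed
  Position 7 ('e'): no match needed
  Position 8 ('c'): no match needed
Only matched 1/3 characters => not a subsequence

0


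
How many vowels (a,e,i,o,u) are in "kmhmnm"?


Input: kmhmnm
Checking each character:
  'k' at position 0: consonant
  'm' at position 1: consonant
  'h' at position 2: consonant
  'm' at position 3: consonant
  'n' at position 4: consonant
  'm' at position 5: consonant
Total vowels: 0

0


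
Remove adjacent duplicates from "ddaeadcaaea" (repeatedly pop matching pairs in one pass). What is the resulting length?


Input: ddaeadcaaea
Stack-based adjacent duplicate removal:
  Read 'd': push. Stack: d
  Read 'd': matches stack top 'd' => pop. Stack: (empty)
  Read 'a': push. Stack: a
  Read 'e': push. Stack: ae
  Read 'a': push. Stack: aea
  Read 'd': push. Stack: aead
  Read 'c': push. Stack: aeadc
  Read 'a': push. Stack: aeadca
  Read 'a': matches stack top 'a' => pop. Stack: aeadc
  Read 'e': push. Stack: aeadce
  Read 'a': push. Stack: aeadcea
Final stack: "aeadcea" (length 7)

7


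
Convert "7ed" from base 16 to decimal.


Input: "7ed" in base 16
Positional expansion:
  Digit '7' (value 7) x 16^2 = 1792
  Digit 'e' (value 14) x 16^1 = 224
  Digit 'd' (value 13) x 16^0 = 13
Sum = 2029

2029


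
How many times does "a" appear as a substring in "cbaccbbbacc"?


Searching for "a" in "cbaccbbbacc"
Scanning each position:
  Position 0: "c" => no
  Position 1: "b" => no
  Position 2: "a" => MATCH
  Position 3: "c" => no
  Position 4: "c" => no
  Position 5: "b" => no
  Position 6: "b" => no
  Position 7: "b" => no
  Position 8: "a" => MATCH
  Position 9: "c" => no
  Position 10: "c" => no
Total occurrences: 2

2


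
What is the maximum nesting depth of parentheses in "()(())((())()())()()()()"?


Input: "()(())((())()())()()()()"
Tracking depth:
  Position 0 '(': depth becomes 1
  Position 1 ')': depth becomes 0
  Position 2 '(': depth becomes 1
  Position 3 '(': depth becomes 2
  Position 4 ')': depth becomes 1
  Position 5 ')': depth becomes 0
  Position 6 '(': depth becomes 1
  Position 7 '(': depth becomes 2
  Position 8 '(': depth becomes 3
  Position 9 ')': depth becomes 2
  Position 10 ')': depth becomes 1
  Position 11 '(': depth becomes 2
  Position 12 ')': depth becomes 1
  Position 13 '(': depth becomes 2
  Position 14 ')': depth becomes 1
  Position 15 ')': depth becomes 0
  Position 16 '(': depth becomes 1
  Position 17 ')': depth becomes 0
  Position 18 '(': depth becomes 1
  Position 19 ')': depth becomes 0
  Position 20 '(': depth becomes 1
  Position 21 ')': depth becomes 0
  Position 22 '(': depth becomes 1
  Position 23 ')': depth becomes 0
Maximum depth reached: 3

3
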